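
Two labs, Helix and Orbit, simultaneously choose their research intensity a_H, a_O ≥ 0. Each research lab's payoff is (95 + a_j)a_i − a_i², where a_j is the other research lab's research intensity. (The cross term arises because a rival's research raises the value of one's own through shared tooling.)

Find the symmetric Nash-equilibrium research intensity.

Helix's payoff is (95 + a_O)a_H − a_H².
∂π/∂a_H = 95 + a_O − 2a_H = 0, so a_H = 47.5 + 0.5a_O.
Setting a_H = a_O in the reaction function: a_H = 47.5 + 0.5a_H, so a_H = 47.5 / 0.5 = 95.

95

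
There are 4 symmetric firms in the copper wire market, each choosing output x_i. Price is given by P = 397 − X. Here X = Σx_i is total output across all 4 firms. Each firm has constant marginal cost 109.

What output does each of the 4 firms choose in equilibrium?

57.6

A representative firm's profit is π_i = x_i(397 − X) − 109x_i, with X = x_i + Σ_{j≠i} x_j.
First-order condition: 288 − 2x_i − Σ_{j≠i} x_j = 0.
In a symmetric equilibrium every firm chooses the same x, so Σ_{j≠i} x_j = 3x. The condition becomes 288 − 5x = 0, giving x = 288/5 = 57.6.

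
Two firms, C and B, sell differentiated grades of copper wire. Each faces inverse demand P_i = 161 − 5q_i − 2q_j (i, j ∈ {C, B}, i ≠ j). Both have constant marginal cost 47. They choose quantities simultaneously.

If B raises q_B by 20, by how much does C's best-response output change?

-4

Firm C's profit: π = q_C(161 − 5q_C − 2q_B) − 47q_C.
∂π/∂q_C = 114 − 10q_C − 2q_B = 0 ⇒ q_C = 11.4 − 0.2q_B.
The reaction-function slope is −0.2, so a 20-unit rise in q_B moves q_C by −0.2 × 20 = −4. C's best response falls — the actions are strategic substitutes.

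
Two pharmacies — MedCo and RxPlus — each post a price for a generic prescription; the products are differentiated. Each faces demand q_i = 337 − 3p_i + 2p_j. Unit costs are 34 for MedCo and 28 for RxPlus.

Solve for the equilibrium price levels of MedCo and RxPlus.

108.625, 106.375

MedCo's profit: π = (p_{MedCo} − 34)(337 − 3p_{MedCo} + 2p_{RxPlus}).
∂π/∂p_{MedCo} = 439 − 6p_{MedCo} + 2p_{RxPlus} = 0 ⇒ p_{MedCo} = 439/6 + (1/3)p_{RxPlus}.
Similarly p_{RxPlus} = 421/6 + (1/3)p_{MedCo}.
Plugging p_{RxPlus} into MedCo's best response: p_{MedCo} = 439/6 + (1/3)(421/6 + (1/3)p_{MedCo}) ⇒ (8/9)p_{MedCo} = 869/9, so p_{MedCo} = 108.625.
Then p_{RxPlus} = 421/6 + (1/3)·108.625 = 106.375.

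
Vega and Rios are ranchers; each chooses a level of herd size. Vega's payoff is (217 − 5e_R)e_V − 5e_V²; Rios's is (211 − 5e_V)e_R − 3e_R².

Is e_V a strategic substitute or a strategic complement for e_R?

strategic substitutes

Expanding Vega's payoff: 217e_V − 5e_Re_V − 5e_V².
∂π/∂e_V = 217 − 5e_R − 10e_V = 0, so e_V = 21.7 − 0.5e_R.
The best-response slope de_V/de_R = −0.5 < 0: the reaction function is downward-sloping, so the choices are strategic substitutes.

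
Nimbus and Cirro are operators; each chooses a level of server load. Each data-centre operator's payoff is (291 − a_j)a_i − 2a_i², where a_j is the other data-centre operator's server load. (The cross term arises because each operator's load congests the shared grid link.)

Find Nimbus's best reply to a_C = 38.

63.25

Nimbus's payoff is (291 − a_C)a_N − 2a_N².
∂π/∂a_N = 291 − a_C − 4a_N = 0, so a_N = 72.75 − 0.25a_C.
At a_C = 38: a_N = 72.75 − 0.25·38 = 63.25.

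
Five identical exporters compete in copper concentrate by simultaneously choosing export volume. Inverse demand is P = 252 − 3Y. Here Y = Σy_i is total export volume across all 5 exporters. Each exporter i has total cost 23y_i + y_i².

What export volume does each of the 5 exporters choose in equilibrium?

11.45

A representative exporter's profit is π_i = y_i(252 − 3Y) − 23y_i − y_i², with Y = y_i + Σ_{j≠i} y_j.
First-order condition: 229 − 8y_i − 3Σ_{j≠i} y_j = 0.
With identical exporters, set every y_j = y: then 229 − 8y − 12y = 0, i.e. y = 229/20 = 11.45.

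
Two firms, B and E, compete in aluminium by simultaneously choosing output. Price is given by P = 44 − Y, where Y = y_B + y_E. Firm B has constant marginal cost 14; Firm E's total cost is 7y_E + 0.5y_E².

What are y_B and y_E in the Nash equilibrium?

10.6, 8.8

Firm B's profit: π = y_B(44 − (y_B + y_E)) − 14y_B.
∂π/∂y_B = 30 − 2y_B − y_E = 0, so y_B = 15 − 0.5y_E.
For E: ∂π/∂y_E = 37 − 3y_E − y_B = 0 ⇒ y_E = 37/3 − (1/3)y_B.
Substituting the second reaction function into the first: y_B = 15 − 0.5(37/3 − (1/3)y_B), which gives (5/6)y_B = 53/6 ⇒ y_B = 10.6.
Then y_E = 37/3 − (1/3)·10.6 = 8.8.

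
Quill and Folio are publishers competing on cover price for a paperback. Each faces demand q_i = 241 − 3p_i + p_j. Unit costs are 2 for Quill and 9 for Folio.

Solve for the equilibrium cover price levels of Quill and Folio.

50, 53

Quill's profit: π = (p_{Quill} − 2)(241 − 3p_{Quill} + p_{Folio}).
∂π/∂p_{Quill} = 247 − 6p_{Quill} + p_{Folio} = 0 ⇒ p_{Quill} = 247/6 + (1/6)p_{Folio}.
Similarly p_{Folio} = 134/3 + (1/6)p_{Quill}.
Substituting the second reaction function into the first: p_{Quill} = 247/6 + (1/6)(134/3 + (1/6)p_{Quill}), which gives (35/36)p_{Quill} = 875/18 ⇒ p_{Quill} = 50.
Then p_{Folio} = 134/3 + (1/6)·50 = 53.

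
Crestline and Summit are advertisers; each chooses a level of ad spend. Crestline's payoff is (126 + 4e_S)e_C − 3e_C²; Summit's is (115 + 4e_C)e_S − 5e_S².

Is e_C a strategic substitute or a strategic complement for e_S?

strategic complements

Expanding Crestline's payoff: 126e_C + 4e_Se_C − 3e_C².
∂π/∂e_C = 126 + 4e_S − 6e_C = 0, so e_C = 21 + (2/3)e_S.
The best-response slope de_C/de_S = 2/3 > 0: the reaction function is upward-sloping, so the choices are strategic complements.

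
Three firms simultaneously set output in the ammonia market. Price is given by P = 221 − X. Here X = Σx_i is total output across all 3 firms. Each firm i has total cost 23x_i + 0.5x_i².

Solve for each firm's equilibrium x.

39.6

A representative firm's profit is π_i = x_i(221 − X) − 23x_i − 0.5x_i², with X = x_i + Σ_{j≠i} x_j.
First-order condition: 198 − 3x_i − Σ_{j≠i} x_j = 0.
In a symmetric equilibrium every firm chooses the same x, so Σ_{j≠i} x_j = 2x. The condition becomes 198 − 5x = 0, giving x = 198/5 = 39.6.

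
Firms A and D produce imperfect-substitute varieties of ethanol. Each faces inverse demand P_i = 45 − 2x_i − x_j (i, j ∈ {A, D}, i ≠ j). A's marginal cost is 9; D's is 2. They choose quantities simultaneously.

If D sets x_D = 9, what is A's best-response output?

6.75

Firm A's profit: π = x_A(45 − 2x_A − x_D) − 9x_A.
∂π/∂x_A = 36 − 4x_A − x_D = 0 ⇒ x_A = 9 − 0.25x_D.
At x_D = 9: x_A = 9 − 0.25·9 = 6.75.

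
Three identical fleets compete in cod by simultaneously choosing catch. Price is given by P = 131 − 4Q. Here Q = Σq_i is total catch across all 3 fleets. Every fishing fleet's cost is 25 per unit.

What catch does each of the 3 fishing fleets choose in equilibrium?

6.625

A representative fishing fleet's profit is π_i = q_i(131 − 4Q) − 25q_i, with Q = q_i + Σ_{j≠i} q_j.
First-order condition: 106 − 8q_i − 4Σ_{j≠i} q_j = 0.
With identical fishing fleets, set every q_j = q: then 106 − 8q − 8q = 0, i.e. q = 106/16 = 6.625.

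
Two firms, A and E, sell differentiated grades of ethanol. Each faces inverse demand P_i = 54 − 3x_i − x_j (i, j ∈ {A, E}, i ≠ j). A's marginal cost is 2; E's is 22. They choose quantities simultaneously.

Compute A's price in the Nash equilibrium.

26

Firm A's profit: π = x_A(54 − 3x_A − x_E) − 2x_A.
∂π/∂x_A = 52 − 6x_A − x_E = 0 ⇒ x_A = 26/3 − (1/6)x_E.
Similarly x_E = 16/3 − (1/6)x_A.
Substituting the second reaction function into the first: x_A = 26/3 − (1/6)(16/3 − (1/6)x_A), which gives (35/36)x_A = 70/9 ⇒ x_A = 8.
Then x_E = 16/3 − (1/6)·8 = 4.
P_A = 54 − 3·8 − 4 = 26.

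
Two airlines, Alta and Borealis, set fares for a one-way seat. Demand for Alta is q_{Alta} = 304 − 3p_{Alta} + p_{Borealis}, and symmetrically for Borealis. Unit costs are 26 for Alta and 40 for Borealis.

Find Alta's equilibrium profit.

7987.68

Alta's profit: π = (p_{Alta} − 26)(304 − 3p_{Alta} + p_{Borealis}).
∂π/∂p_{Alta} = 382 − 6p_{Alta} + p_{Borealis} = 0 ⇒ p_{Alta} = 191/3 + (1/6)p_{Borealis}.
Similarly p_{Borealis} = 212/3 + (1/6)p_{Alta}.
Solving the two reaction functions simultaneously: (1 − (1/6)(1/6))p_{Alta} = 191/3 + (1/6)·(212/3), so (35/36)p_{Alta} = 679/9 and p_{Alta} = 77.6.
Then p_{Borealis} = 212/3 + (1/6)·77.6 = 83.6.
q_{Alta} = 304 − 3·77.6 + 83.6 = 154.8.
Profit = (77.6 − 26)·154.8 = 7987.68.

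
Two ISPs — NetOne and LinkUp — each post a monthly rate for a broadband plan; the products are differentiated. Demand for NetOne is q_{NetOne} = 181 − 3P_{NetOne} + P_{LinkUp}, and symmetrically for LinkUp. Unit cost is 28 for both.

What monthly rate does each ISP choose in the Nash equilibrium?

NetOne's profit: π = (P_{NetOne} − 28)(181 − 3P_{NetOne} + P_{LinkUp}).
∂π/∂P_{NetOne} = 265 − 6P_{NetOne} + P_{LinkUp} = 0 ⇒ P_{NetOne} = 265/6 + (1/6)P_{LinkUp}.
Setting P_{NetOne} = P_{LinkUp} in the reaction function: P_{NetOne} = 265/6 + (1/6)P_{NetOne}, so P_{NetOne} = (265/6) / (5/6) = 53.

53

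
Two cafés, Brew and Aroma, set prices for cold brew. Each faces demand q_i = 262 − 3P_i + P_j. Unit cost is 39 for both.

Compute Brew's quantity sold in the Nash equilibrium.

Brew's profit: π = (P_{Brew} − 39)(262 − 3P_{Brew} + P_{Aroma}).
∂π/∂P_{Brew} = 379 − 6P_{Brew} + P_{Aroma} = 0 ⇒ P_{Brew} = 379/6 + (1/6)P_{Aroma}.
Setting P_{Brew} = P_{Aroma} in the reaction function: P_{Brew} = 379/6 + (1/6)P_{Brew}, so P_{Brew} = (379/6) / (5/6) = 75.8.
q_{Brew} = 262 − 3·75.8 + 75.8 = 110.4.

110.4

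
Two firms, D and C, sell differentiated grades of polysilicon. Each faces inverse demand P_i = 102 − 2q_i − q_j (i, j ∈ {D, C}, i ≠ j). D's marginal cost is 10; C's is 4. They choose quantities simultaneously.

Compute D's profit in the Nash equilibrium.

Firm D's profit: π = q_D(102 − 2q_D − q_C) − 10q_D.
∂π/∂q_D = 92 − 4q_D − q_C = 0 ⇒ q_D = 23 − 0.25q_C.
Similarly q_C = 24.5 − 0.25q_D.
Plugging q_C into D's best response: q_D = 23 − 0.25(24.5 − 0.25q_D) ⇒ 0.9375q_D = 16.875, so q_D = 18.
Then q_C = 24.5 − 0.25·18 = 20.
P_D = 102 − 2·18 − 20 = 46.
Profit = (46 − 10)·18 = 648.

648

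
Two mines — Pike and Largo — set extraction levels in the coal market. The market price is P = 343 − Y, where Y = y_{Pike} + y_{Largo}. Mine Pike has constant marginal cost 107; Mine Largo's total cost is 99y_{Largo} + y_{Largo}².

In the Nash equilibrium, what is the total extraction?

136

Mine Pike's profit: π = y_{Pike}(343 − (y_{Pike} + y_{Largo})) − 107y_{Pike}.
∂π/∂y_{Pike} = 236 − 2y_{Pike} − y_{Largo} = 0, so y_{Pike} = 118 − 0.5y_{Largo}.
For Largo: ∂π/∂y_{Largo} = 244 − 4y_{Largo} − y_{Pike} = 0 ⇒ y_{Largo} = 61 − 0.25y_{Pike}.
Solving the two reaction functions simultaneously: (1 − (−0.5)(−0.25))y_{Pike} = 118 − 0.5·61, so 0.875y_{Pike} = 87.5 and y_{Pike} = 100.
Then y_{Largo} = 61 − 0.25·100 = 36.
Total extraction: 100 + 36 = 136.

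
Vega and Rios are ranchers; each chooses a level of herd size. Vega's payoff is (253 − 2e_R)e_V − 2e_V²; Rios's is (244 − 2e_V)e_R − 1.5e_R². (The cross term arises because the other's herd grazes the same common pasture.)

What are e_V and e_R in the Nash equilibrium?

Expanding Vega's payoff: 253e_V − 2e_Re_V − 2e_V².
∂π/∂e_V = 253 − 2e_R − 4e_V = 0, so e_V = 63.25 − 0.5e_R.
Likewise for Rios: e_R = 244/3 − (2/3)e_V.
Substituting the second reaction function into the first: e_V = 63.25 − 0.5(244/3 − (2/3)e_V), which gives (2/3)e_V = 271/12 ⇒ e_V = 33.875.
Then e_R = 244/3 − (2/3)·33.875 = 58.75.

33.875, 58.75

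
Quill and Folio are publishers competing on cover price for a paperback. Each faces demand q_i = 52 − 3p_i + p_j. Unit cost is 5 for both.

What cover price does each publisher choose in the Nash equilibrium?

Quill's profit: π = (p_{Quill} − 5)(52 − 3p_{Quill} + p_{Folio}).
∂π/∂p_{Quill} = 67 − 6p_{Quill} + p_{Folio} = 0 ⇒ p_{Quill} = 67/6 + (1/6)p_{Folio}.
Setting p_{Quill} = p_{Folio} in the reaction function: p_{Quill} = 67/6 + (1/6)p_{Quill}, so p_{Quill} = (67/6) / (5/6) = 13.4.

13.4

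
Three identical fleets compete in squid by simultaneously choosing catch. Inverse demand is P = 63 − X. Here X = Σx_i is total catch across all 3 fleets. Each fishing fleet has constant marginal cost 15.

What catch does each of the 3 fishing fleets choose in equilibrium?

12

A representative fishing fleet's profit is π_i = x_i(63 − X) − 15x_i, with X = x_i + Σ_{j≠i} x_j.
First-order condition: 48 − 2x_i − Σ_{j≠i} x_j = 0.
In a symmetric equilibrium every fishing fleet chooses the same x, so Σ_{j≠i} x_j = 2x. The condition becomes 48 − 4x = 0, giving x = 48/4 = 12.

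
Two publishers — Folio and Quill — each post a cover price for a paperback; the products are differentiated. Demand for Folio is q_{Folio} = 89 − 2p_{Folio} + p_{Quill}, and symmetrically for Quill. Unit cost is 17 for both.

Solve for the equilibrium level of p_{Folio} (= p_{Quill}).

Folio's profit: π = (p_{Folio} − 17)(89 − 2p_{Folio} + p_{Quill}).
∂π/∂p_{Folio} = 123 − 4p_{Folio} + p_{Quill} = 0 ⇒ p_{Folio} = 30.75 + 0.25p_{Quill}.
Setting p_{Folio} = p_{Quill} in the reaction function: p_{Folio} = 30.75 + 0.25p_{Folio}, so p_{Folio} = 30.75 / 0.75 = 41.

41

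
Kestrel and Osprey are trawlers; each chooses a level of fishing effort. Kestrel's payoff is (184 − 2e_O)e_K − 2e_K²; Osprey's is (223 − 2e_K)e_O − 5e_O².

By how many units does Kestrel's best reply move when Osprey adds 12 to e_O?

Expanding Kestrel's payoff: 184e_K − 2e_Oe_K − 2e_K².
∂π/∂e_K = 184 − 2e_O − 4e_K = 0, so e_K = 46 − 0.5e_O.
The reaction-function slope is −0.5, so a 12-unit rise in e_O moves e_K by −0.5 × 12 = −6. Kestrel's best response falls — the actions are strategic substitutes.

-6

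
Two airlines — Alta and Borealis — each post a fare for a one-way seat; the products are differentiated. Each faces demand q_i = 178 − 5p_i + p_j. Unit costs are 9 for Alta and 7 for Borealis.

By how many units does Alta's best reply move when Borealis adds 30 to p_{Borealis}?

Alta's profit: π = (p_{Alta} − 9)(178 − 5p_{Alta} + p_{Borealis}).
∂π/∂p_{Alta} = 223 − 10p_{Alta} + p_{Borealis} = 0 ⇒ p_{Alta} = 22.3 + 0.1p_{Borealis}.
The reaction-function slope is 0.1, so a 30-unit rise in p_{Borealis} moves p_{Alta} by 0.1 × 30 = 3. Alta's best response rises — the actions are strategic complements.

3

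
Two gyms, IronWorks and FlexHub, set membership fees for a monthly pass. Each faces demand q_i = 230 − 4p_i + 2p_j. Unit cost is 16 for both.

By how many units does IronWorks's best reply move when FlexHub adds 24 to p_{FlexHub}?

6

IronWorks's profit: π = (p_{IronWorks} − 16)(230 − 4p_{IronWorks} + 2p_{FlexHub}).
∂π/∂p_{IronWorks} = 294 − 8p_{IronWorks} + 2p_{FlexHub} = 0 ⇒ p_{IronWorks} = 36.75 + 0.25p_{FlexHub}.
The reaction-function slope is 0.25, so a 24-unit rise in p_{FlexHub} moves p_{IronWorks} by 0.25 × 24 = 6. IronWorks's best response rises — the actions are strategic complements.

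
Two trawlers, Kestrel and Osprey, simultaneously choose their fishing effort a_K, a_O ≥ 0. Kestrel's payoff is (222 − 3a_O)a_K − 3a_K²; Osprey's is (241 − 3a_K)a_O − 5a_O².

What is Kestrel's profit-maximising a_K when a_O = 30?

Expanding Kestrel's payoff: 222a_K − 3a_Oa_K − 3a_K².
∂π/∂a_K = 222 − 3a_O − 6a_K = 0, so a_K = 37 − 0.5a_O.
At a_O = 30: a_K = 37 − 0.5·30 = 22.

22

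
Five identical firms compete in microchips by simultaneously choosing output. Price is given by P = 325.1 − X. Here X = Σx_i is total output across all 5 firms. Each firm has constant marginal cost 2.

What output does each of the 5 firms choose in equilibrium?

53.85

A representative firm's profit is π_i = x_i(325.1 − X) − 2x_i, with X = x_i + Σ_{j≠i} x_j.
First-order condition: 323.1 − 2x_i − Σ_{j≠i} x_j = 0.
With identical firms, set every x_j = x: then 323.1 − 2x − 4x = 0, i.e. x = 323.1/6 = 53.85.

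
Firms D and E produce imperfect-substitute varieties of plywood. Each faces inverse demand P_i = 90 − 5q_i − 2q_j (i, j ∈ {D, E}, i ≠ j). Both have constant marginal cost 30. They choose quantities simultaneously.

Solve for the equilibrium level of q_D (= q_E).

Firm D's profit: π = q_D(90 − 5q_D − 2q_E) − 30q_D.
∂π/∂q_D = 60 − 10q_D − 2q_E = 0 ⇒ q_D = 6 − 0.2q_E.
Setting q_D = q_E in the reaction function: q_D = 6 − 0.2q_D, so q_D = 6 / 1.2 = 5.

5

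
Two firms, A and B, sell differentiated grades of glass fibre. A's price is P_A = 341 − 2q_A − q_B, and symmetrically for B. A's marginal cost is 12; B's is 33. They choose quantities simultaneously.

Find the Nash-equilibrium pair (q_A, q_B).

Firm A's profit: π = q_A(341 − 2q_A − q_B) − 12q_A.
∂π/∂q_A = 329 − 4q_A − q_B = 0 ⇒ q_A = 82.25 − 0.25q_B.
Similarly q_B = 77 − 0.25q_A.
Solving the two reaction functions simultaneously: (1 − (−0.25)(−0.25))q_A = 82.25 − 0.25·77, so 0.9375q_A = 63 and q_A = 67.2.
Then q_B = 77 − 0.25·67.2 = 60.2.

67.2, 60.2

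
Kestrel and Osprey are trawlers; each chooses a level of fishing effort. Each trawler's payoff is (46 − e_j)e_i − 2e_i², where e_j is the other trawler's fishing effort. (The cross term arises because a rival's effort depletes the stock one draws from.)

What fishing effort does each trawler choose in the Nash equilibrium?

Kestrel's payoff is (46 − e_O)e_K − 2e_K².
∂π/∂e_K = 46 − e_O − 4e_K = 0, so e_K = 11.5 − 0.25e_O.
By symmetry e_O = e_K; substituting into the reaction function, 1.25e_K = 11.5 and e_K = 9.2.

9.2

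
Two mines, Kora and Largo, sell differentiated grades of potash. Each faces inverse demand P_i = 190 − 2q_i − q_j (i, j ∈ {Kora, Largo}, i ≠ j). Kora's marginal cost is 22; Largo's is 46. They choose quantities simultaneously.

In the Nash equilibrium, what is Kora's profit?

2478.08

Mine Kora's profit: π = q_{Kora}(190 − 2q_{Kora} − q_{Largo}) − 22q_{Kora}.
∂π/∂q_{Kora} = 168 − 4q_{Kora} − q_{Largo} = 0 ⇒ q_{Kora} = 42 − 0.25q_{Largo}.
Similarly q_{Largo} = 36 − 0.25q_{Kora}.
Solving the two reaction functions simultaneously: (1 − (−0.25)(−0.25))q_{Kora} = 42 − 0.25·36, so 0.9375q_{Kora} = 33 and q_{Kora} = 35.2.
Then q_{Largo} = 36 − 0.25·35.2 = 27.2.
P_{Kora} = 190 − 2·35.2 − 27.2 = 92.4.
Profit = (92.4 − 22)·35.2 = 2478.08.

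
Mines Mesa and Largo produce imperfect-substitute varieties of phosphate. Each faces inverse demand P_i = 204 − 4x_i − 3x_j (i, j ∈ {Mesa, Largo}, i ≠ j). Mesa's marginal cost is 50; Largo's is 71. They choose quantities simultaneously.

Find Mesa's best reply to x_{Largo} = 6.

17

Mine Mesa's profit: π = x_{Mesa}(204 − 4x_{Mesa} − 3x_{Largo}) − 50x_{Mesa}.
∂π/∂x_{Mesa} = 154 − 8x_{Mesa} − 3x_{Largo} = 0 ⇒ x_{Mesa} = 19.25 − 0.375x_{Largo}.
At x_{Largo} = 6: x_{Mesa} = 19.25 − 0.375·6 = 17.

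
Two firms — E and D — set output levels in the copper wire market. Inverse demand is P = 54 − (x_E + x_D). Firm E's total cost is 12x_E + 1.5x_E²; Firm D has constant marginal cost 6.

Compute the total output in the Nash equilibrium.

Firm E's profit: π = x_E(54 − (x_E + x_D)) − 12x_E − 1.5x_E².
∂π/∂x_E = 42 − 5x_E − x_D = 0, so x_E = 8.4 − 0.2x_D.
For D: ∂π/∂x_D = 48 − 2x_D − x_E = 0 ⇒ x_D = 24 − 0.5x_E.
Solving the two reaction functions simultaneously: (1 − (−0.2)(−0.5))x_E = 8.4 − 0.2·24, so 0.9x_E = 3.6 and x_E = 4.
Then x_D = 24 − 0.5·4 = 22.
Total output: 4 + 22 = 26.

26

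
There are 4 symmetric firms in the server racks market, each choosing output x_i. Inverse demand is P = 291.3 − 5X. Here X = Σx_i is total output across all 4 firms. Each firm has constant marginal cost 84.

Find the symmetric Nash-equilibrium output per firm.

A representative firm's profit is π_i = x_i(291.3 − 5X) − 84x_i, with X = x_i + Σ_{j≠i} x_j.
First-order condition: 207.3 − 10x_i − 5Σ_{j≠i} x_j = 0.
Imposing symmetry (x_j = x for all j) turns Σ_{j≠i} x_j into 3x, so 207.3 = 25x and x = 8.292.

8.292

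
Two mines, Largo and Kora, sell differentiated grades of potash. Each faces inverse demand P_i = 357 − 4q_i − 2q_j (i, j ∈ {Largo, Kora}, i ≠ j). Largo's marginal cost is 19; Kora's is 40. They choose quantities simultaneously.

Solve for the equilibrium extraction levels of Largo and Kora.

Mine Largo's profit: π = q_{Largo}(357 − 4q_{Largo} − 2q_{Kora}) − 19q_{Largo}.
∂π/∂q_{Largo} = 338 − 8q_{Largo} − 2q_{Kora} = 0 ⇒ q_{Largo} = 42.25 − 0.25q_{Kora}.
Similarly q_{Kora} = 39.625 − 0.25q_{Largo}.
Plugging q_{Kora} into Largo's best response: q_{Largo} = 42.25 − 0.25(39.625 − 0.25q_{Largo}) ⇒ 0.9375q_{Largo} = 1035/32, so q_{Largo} = 34.5.
Then q_{Kora} = 39.625 − 0.25·34.5 = 31.

34.5, 31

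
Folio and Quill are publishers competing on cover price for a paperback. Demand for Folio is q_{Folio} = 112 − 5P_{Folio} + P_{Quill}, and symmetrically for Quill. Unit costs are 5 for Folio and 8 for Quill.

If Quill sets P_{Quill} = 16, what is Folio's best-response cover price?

Folio's profit: π = (P_{Folio} − 5)(112 − 5P_{Folio} + P_{Quill}).
∂π/∂P_{Folio} = 137 − 10P_{Folio} + P_{Quill} = 0 ⇒ P_{Folio} = 13.7 + 0.1P_{Quill}.
At P_{Quill} = 16: P_{Folio} = 13.7 + 0.1·16 = 15.3.

15.3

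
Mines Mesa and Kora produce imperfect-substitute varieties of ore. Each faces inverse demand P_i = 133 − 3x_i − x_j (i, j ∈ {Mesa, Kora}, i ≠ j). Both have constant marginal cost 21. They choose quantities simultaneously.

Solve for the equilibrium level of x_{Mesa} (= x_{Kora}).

Mine Mesa's profit: π = x_{Mesa}(133 − 3x_{Mesa} − x_{Kora}) − 21x_{Mesa}.
∂π/∂x_{Mesa} = 112 − 6x_{Mesa} − x_{Kora} = 0 ⇒ x_{Mesa} = 56/3 − (1/6)x_{Kora}.
The game is symmetric, so in equilibrium x_{Kora} = x_{Mesa}: the reaction function gives (7/6)x_{Mesa} = 56/3, hence x_{Mesa} = 16.

16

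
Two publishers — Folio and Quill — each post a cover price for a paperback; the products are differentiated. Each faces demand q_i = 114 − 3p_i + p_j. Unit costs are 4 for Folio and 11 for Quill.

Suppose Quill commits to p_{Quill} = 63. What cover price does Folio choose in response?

Folio's profit: π = (p_{Folio} − 4)(114 − 3p_{Folio} + p_{Quill}).
∂π/∂p_{Folio} = 126 − 6p_{Folio} + p_{Quill} = 0 ⇒ p_{Folio} = 21 + (1/6)p_{Quill}.
At p_{Quill} = 63: p_{Folio} = 21 + (1/6)·63 = 31.5.

31.5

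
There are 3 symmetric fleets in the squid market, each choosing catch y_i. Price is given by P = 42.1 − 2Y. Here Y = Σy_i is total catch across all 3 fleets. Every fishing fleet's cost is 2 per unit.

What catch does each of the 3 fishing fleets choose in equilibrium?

A representative fishing fleet's profit is π_i = y_i(42.1 − 2Y) − 2y_i, with Y = y_i + Σ_{j≠i} y_j.
First-order condition: 40.1 − 4y_i − 2Σ_{j≠i} y_j = 0.
Imposing symmetry (y_j = y for all j) turns Σ_{j≠i} y_j into 2y, so 40.1 = 8y and y = 5.0125.

5.0125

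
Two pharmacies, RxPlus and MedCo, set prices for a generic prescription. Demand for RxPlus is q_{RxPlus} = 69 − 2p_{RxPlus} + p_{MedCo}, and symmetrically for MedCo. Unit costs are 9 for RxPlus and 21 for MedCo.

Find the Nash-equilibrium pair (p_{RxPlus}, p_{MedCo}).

RxPlus's profit: π = (p_{RxPlus} − 9)(69 − 2p_{RxPlus} + p_{MedCo}).
∂π/∂p_{RxPlus} = 87 − 4p_{RxPlus} + p_{MedCo} = 0 ⇒ p_{RxPlus} = 21.75 + 0.25p_{MedCo}.
Similarly p_{MedCo} = 27.75 + 0.25p_{RxPlus}.
Solving the two reaction functions simultaneously: (1 − (0.25)(0.25))p_{RxPlus} = 21.75 + 0.25·27.75, so 0.9375p_{RxPlus} = 28.6875 and p_{RxPlus} = 30.6.
Then p_{MedCo} = 27.75 + 0.25·30.6 = 35.4.

30.6, 35.4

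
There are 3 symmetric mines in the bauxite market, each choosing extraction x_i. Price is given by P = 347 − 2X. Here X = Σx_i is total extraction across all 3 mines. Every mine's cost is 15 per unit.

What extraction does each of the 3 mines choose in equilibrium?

41.5

A representative mine's profit is π_i = x_i(347 − 2X) − 15x_i, with X = x_i + Σ_{j≠i} x_j.
First-order condition: 332 − 4x_i − 2Σ_{j≠i} x_j = 0.
With identical mines, set every x_j = x: then 332 − 4x − 4x = 0, i.e. x = 332/8 = 41.5.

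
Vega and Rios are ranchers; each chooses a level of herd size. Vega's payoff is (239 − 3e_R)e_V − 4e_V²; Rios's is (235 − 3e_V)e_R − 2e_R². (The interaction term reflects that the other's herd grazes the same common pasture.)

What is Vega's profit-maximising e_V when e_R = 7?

Expanding Vega's payoff: 239e_V − 3e_Re_V − 4e_V².
∂π/∂e_V = 239 − 3e_R − 8e_V = 0, so e_V = 29.875 − 0.375e_R.
At e_R = 7: e_V = 29.875 − 0.375·7 = 27.25.

27.25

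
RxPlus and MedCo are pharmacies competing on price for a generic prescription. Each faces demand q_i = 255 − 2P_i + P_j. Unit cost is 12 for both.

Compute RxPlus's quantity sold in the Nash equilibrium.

162

RxPlus's profit: π = (P_{RxPlus} − 12)(255 − 2P_{RxPlus} + P_{MedCo}).
∂π/∂P_{RxPlus} = 279 − 4P_{RxPlus} + P_{MedCo} = 0 ⇒ P_{RxPlus} = 69.75 + 0.25P_{MedCo}.
By symmetry P_{MedCo} = P_{RxPlus}; substituting into the reaction function, 0.75P_{RxPlus} = 69.75 and P_{RxPlus} = 93.
q_{RxPlus} = 255 − 2·93 + 93 = 162.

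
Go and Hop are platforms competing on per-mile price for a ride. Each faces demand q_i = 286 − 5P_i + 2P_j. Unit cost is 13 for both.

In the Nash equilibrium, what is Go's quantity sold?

Go's profit: π = (P_{Go} − 13)(286 − 5P_{Go} + 2P_{Hop}).
∂π/∂P_{Go} = 351 − 10P_{Go} + 2P_{Hop} = 0 ⇒ P_{Go} = 35.1 + 0.2P_{Hop}.
The game is symmetric, so in equilibrium P_{Hop} = P_{Go}: the reaction function gives 0.8P_{Go} = 35.1, hence P_{Go} = 43.875.
q_{Go} = 286 − 5·43.875 + 2·43.875 = 154.375.

154.375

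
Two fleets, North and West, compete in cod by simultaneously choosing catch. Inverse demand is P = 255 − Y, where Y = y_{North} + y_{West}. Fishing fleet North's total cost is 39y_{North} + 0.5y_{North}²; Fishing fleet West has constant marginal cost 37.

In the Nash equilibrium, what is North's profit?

2747.76

Fishing fleet North's profit: π = y_{North}(255 − (y_{North} + y_{West})) − 39y_{North} − 0.5y_{North}².
∂π/∂y_{North} = 216 − 3y_{North} − y_{West} = 0, so y_{North} = 72 − (1/3)y_{West}.
For West: ∂π/∂y_{West} = 218 − 2y_{West} − y_{North} = 0 ⇒ y_{West} = 109 − 0.5y_{North}.
Solving the two reaction functions simultaneously: (1 − (−1/3)(−0.5))y_{North} = 72 − (1/3)·109, so (5/6)y_{North} = 107/3 and y_{North} = 42.8.
Then y_{West} = 109 − 0.5·42.8 = 87.6.
Price P = 255 − 130.4 = 124.6.
North's profit: (124.6 − 39)·42.8 − 0.5(42.8)² = 2747.76.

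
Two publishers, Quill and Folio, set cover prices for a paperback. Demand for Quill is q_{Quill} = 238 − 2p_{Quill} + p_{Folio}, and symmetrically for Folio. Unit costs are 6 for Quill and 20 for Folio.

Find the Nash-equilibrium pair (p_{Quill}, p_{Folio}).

Quill's profit: π = (p_{Quill} − 6)(238 − 2p_{Quill} + p_{Folio}).
∂π/∂p_{Quill} = 250 − 4p_{Quill} + p_{Folio} = 0 ⇒ p_{Quill} = 62.5 + 0.25p_{Folio}.
Similarly p_{Folio} = 69.5 + 0.25p_{Quill}.
Plugging p_{Folio} into Quill's best response: p_{Quill} = 62.5 + 0.25(69.5 + 0.25p_{Quill}) ⇒ 0.9375p_{Quill} = 79.875, so p_{Quill} = 85.2.
Then p_{Folio} = 69.5 + 0.25·85.2 = 90.8.

85.2, 90.8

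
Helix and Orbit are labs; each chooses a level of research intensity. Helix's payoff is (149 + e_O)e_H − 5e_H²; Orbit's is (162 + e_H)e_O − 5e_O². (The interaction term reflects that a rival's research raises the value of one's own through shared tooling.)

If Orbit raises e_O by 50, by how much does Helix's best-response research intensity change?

5

Expanding Helix's payoff: 149e_H + e_Oe_H − 5e_H².
∂π/∂e_H = 149 + e_O − 10e_H = 0, so e_H = 14.9 + 0.1e_O.
The reaction-function slope is 0.1, so a 50-unit rise in e_O moves e_H by 0.1 × 50 = 5. Helix's best response rises — the actions are strategic complements.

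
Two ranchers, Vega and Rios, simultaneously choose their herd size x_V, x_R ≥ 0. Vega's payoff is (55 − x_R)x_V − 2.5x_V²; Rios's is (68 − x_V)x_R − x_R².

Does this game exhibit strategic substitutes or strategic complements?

strategic substitutes

Expanding Vega's payoff: 55x_V − x_Rx_V − 2.5x_V².
∂π/∂x_V = 55 − x_R − 5x_V = 0, so x_V = 11 − 0.2x_R.
The best-response slope dx_V/dx_R = −0.2 < 0: the reaction function is downward-sloping, so the choices are strategic substitutes.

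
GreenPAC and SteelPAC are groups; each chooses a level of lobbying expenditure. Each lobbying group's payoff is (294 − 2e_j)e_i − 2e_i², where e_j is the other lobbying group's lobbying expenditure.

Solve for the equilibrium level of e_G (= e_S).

GreenPAC's payoff is (294 − 2e_S)e_G − 2e_G².
∂π/∂e_G = 294 − 2e_S − 4e_G = 0, so e_G = 73.5 − 0.5e_S.
Setting e_G = e_S in the reaction function: e_G = 73.5 − 0.5e_G, so e_G = 73.5 / 1.5 = 49.

49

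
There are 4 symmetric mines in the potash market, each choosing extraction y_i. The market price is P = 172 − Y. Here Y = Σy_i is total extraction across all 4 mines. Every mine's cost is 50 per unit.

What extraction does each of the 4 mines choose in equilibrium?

24.4

A representative mine's profit is π_i = y_i(172 − Y) − 50y_i, with Y = y_i + Σ_{j≠i} y_j.
First-order condition: 122 − 2y_i − Σ_{j≠i} y_j = 0.
Imposing symmetry (y_j = y for all j) turns Σ_{j≠i} y_j into 3y, so 122 = 5y and y = 24.4.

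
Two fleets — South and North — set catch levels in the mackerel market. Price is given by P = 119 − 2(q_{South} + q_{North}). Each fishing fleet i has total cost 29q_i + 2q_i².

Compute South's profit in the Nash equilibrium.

324

Fishing fleet South's profit: π = q_{South}(119 − 2(q_{South} + q_{North})) − 29q_{South} − 2q_{South}².
∂π/∂q_{South} = 90 − 8q_{South} − 2q_{North} = 0, so q_{South} = 11.25 − 0.25q_{North}.
The game is symmetric, so in equilibrium q_{North} = q_{South}: the reaction function gives 1.25q_{South} = 11.25, hence q_{South} = 9.
Price P = 119 − 2·18 = 83.
South's profit: (83 − 29)·9 − 2(9)² = 324.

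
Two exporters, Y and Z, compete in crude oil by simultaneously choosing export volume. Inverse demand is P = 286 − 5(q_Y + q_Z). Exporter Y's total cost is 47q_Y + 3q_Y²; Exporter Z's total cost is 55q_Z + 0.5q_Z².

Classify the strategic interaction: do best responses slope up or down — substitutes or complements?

strategic substitutes

Exporter Y's profit: π = q_Y(286 − 5(q_Y + q_Z)) − 47q_Y − 3q_Y².
∂π/∂q_Y = 239 − 16q_Y − 5q_Z = 0, so q_Y = 14.9375 − 0.3125q_Z.
The best-response slope dq_Y/dq_Z = −0.3125 < 0: the reaction function is downward-sloping, so the choices are strategic substitutes.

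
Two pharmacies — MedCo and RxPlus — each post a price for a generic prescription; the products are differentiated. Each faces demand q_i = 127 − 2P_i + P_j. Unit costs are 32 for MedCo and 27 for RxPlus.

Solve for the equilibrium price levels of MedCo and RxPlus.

MedCo's profit: π = (P_{MedCo} − 32)(127 − 2P_{MedCo} + P_{RxPlus}).
∂π/∂P_{MedCo} = 191 − 4P_{MedCo} + P_{RxPlus} = 0 ⇒ P_{MedCo} = 47.75 + 0.25P_{RxPlus}.
Similarly P_{RxPlus} = 45.25 + 0.25P_{MedCo}.
Substituting the second reaction function into the first: P_{MedCo} = 47.75 + 0.25(45.25 + 0.25P_{MedCo}), which gives 0.9375P_{MedCo} = 59.0625 ⇒ P_{MedCo} = 63.
Then P_{RxPlus} = 45.25 + 0.25·63 = 61.

63, 61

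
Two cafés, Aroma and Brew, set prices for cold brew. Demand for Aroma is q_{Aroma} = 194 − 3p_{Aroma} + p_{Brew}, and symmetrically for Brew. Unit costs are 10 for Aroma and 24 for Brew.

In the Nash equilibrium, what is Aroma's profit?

3888

Aroma's profit: π = (p_{Aroma} − 10)(194 − 3p_{Aroma} + p_{Brew}).
∂π/∂p_{Aroma} = 224 − 6p_{Aroma} + p_{Brew} = 0 ⇒ p_{Aroma} = 112/3 + (1/6)p_{Brew}.
Similarly p_{Brew} = 133/3 + (1/6)p_{Aroma}.
Plugging p_{Brew} into Aroma's best response: p_{Aroma} = 112/3 + (1/6)(133/3 + (1/6)p_{Aroma}) ⇒ (35/36)p_{Aroma} = 805/18, so p_{Aroma} = 46.
Then p_{Brew} = 133/3 + (1/6)·46 = 52.
q_{Aroma} = 194 − 3·46 + 52 = 108.
Profit = (46 − 10)·108 = 3888.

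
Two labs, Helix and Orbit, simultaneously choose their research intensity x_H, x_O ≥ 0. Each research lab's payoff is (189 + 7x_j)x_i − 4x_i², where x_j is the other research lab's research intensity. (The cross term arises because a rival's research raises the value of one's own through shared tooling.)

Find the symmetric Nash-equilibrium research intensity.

Helix's payoff is (189 + 7x_O)x_H − 4x_H².
∂π/∂x_H = 189 + 7x_O − 8x_H = 0, so x_H = 23.625 + 0.875x_O.
By symmetry x_O = x_H; substituting into the reaction function, 0.125x_H = 23.625 and x_H = 189.

189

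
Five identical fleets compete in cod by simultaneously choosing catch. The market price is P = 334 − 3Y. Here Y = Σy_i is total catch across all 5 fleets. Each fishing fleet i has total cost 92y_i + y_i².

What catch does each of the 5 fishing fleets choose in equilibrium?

A representative fishing fleet's profit is π_i = y_i(334 − 3Y) − 92y_i − y_i², with Y = y_i + Σ_{j≠i} y_j.
First-order condition: 242 − 8y_i − 3Σ_{j≠i} y_j = 0.
Imposing symmetry (y_j = y for all j) turns Σ_{j≠i} y_j into 4y, so 242 = 20y and y = 12.1.

12.1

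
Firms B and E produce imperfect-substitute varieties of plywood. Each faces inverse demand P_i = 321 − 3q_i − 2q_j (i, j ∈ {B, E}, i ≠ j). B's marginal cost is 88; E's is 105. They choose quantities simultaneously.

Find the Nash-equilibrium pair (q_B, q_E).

Firm B's profit: π = q_B(321 − 3q_B − 2q_E) − 88q_B.
∂π/∂q_B = 233 − 6q_B − 2q_E = 0 ⇒ q_B = 233/6 − (1/3)q_E.
Similarly q_E = 36 − (1/3)q_B.
Substituting the second reaction function into the first: q_B = 233/6 − (1/3)(36 − (1/3)q_B), which gives (8/9)q_B = 161/6 ⇒ q_B = 30.1875.
Then q_E = 36 − (1/3)·30.1875 = 25.9375.

30.1875, 25.9375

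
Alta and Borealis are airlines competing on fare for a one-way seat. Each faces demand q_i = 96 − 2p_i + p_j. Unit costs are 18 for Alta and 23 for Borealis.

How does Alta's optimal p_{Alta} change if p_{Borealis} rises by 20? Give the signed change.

5

Alta's profit: π = (p_{Alta} − 18)(96 − 2p_{Alta} + p_{Borealis}).
∂π/∂p_{Alta} = 132 − 4p_{Alta} + p_{Borealis} = 0 ⇒ p_{Alta} = 33 + 0.25p_{Borealis}.
The reaction-function slope is 0.25, so a 20-unit rise in p_{Borealis} moves p_{Alta} by 0.25 × 20 = 5. Alta's best response rises — the actions are strategic complements.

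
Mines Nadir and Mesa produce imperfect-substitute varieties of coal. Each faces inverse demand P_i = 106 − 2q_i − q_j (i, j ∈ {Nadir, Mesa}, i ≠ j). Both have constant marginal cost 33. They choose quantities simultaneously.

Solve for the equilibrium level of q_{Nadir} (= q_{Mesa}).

Mine Nadir's profit: π = q_{Nadir}(106 − 2q_{Nadir} − q_{Mesa}) − 33q_{Nadir}.
∂π/∂q_{Nadir} = 73 − 4q_{Nadir} − q_{Mesa} = 0 ⇒ q_{Nadir} = 18.25 − 0.25q_{Mesa}.
The game is symmetric, so in equilibrium q_{Mesa} = q_{Nadir}: the reaction function gives 1.25q_{Nadir} = 18.25, hence q_{Nadir} = 14.6.

14.6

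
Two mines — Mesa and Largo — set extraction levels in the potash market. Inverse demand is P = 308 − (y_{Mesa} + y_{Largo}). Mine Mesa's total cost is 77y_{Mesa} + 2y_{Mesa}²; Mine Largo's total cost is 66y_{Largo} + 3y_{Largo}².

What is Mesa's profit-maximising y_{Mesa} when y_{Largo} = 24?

34.5

Mine Mesa's profit: π = y_{Mesa}(308 − (y_{Mesa} + y_{Largo})) − 77y_{Mesa} − 2y_{Mesa}².
∂π/∂y_{Mesa} = 231 − 6y_{Mesa} − y_{Largo} = 0, so y_{Mesa} = 38.5 − (1/6)y_{Largo}.
At y_{Largo} = 24: y_{Mesa} = 38.5 − (1/6)·24 = 34.5.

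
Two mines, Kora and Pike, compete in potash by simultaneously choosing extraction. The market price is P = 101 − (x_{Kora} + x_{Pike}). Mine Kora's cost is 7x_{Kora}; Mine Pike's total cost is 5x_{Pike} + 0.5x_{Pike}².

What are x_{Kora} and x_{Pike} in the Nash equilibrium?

37.2, 19.6

Mine Kora's profit: π = x_{Kora}(101 − (x_{Kora} + x_{Pike})) − 7x_{Kora}.
∂π/∂x_{Kora} = 94 − 2x_{Kora} − x_{Pike} = 0, so x_{Kora} = 47 − 0.5x_{Pike}.
For Pike: ∂π/∂x_{Pike} = 96 − 3x_{Pike} − x_{Kora} = 0 ⇒ x_{Pike} = 32 − (1/3)x_{Kora}.
Solving the two reaction functions simultaneously: (1 − (−0.5)(−1/3))x_{Kora} = 47 − 0.5·32, so (5/6)x_{Kora} = 31 and x_{Kora} = 37.2.
Then x_{Pike} = 32 − (1/3)·37.2 = 19.6.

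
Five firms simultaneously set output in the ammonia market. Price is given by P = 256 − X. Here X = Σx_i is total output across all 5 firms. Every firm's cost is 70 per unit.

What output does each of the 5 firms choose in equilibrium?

31

A representative firm's profit is π_i = x_i(256 − X) − 70x_i, with X = x_i + Σ_{j≠i} x_j.
First-order condition: 186 − 2x_i − Σ_{j≠i} x_j = 0.
Imposing symmetry (x_j = x for all j) turns Σ_{j≠i} x_j into 4x, so 186 = 6x and x = 31.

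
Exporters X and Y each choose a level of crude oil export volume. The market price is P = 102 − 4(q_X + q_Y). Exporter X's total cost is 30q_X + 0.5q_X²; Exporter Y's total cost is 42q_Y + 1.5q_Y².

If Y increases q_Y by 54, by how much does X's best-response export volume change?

-24

Exporter X's profit: π = q_X(102 − 4(q_X + q_Y)) − 30q_X − 0.5q_X².
∂π/∂q_X = 72 − 9q_X − 4q_Y = 0, so q_X = 8 − (4/9)q_Y.
The reaction-function slope is −4/9, so a 54-unit rise in q_Y moves q_X by −4/9 × 54 = −24. X's best response falls — the actions are strategic substitutes.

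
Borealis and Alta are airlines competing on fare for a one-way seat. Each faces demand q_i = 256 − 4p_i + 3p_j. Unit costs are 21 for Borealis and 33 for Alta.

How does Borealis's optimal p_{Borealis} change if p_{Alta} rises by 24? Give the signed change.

9

Borealis's profit: π = (p_{Borealis} − 21)(256 − 4p_{Borealis} + 3p_{Alta}).
∂π/∂p_{Borealis} = 340 − 8p_{Borealis} + 3p_{Alta} = 0 ⇒ p_{Borealis} = 42.5 + 0.375p_{Alta}.
The reaction-function slope is 0.375, so a 24-unit rise in p_{Alta} moves p_{Borealis} by 0.375 × 24 = 9. Borealis's best response rises — the actions are strategic complements.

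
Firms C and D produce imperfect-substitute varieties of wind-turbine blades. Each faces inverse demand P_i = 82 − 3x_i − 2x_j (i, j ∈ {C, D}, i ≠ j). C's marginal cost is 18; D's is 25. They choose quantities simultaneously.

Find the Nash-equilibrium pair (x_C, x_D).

8.4375, 6.6875

Firm C's profit: π = x_C(82 − 3x_C − 2x_D) − 18x_C.
∂π/∂x_C = 64 − 6x_C − 2x_D = 0 ⇒ x_C = 32/3 − (1/3)x_D.
Similarly x_D = 9.5 − (1/3)x_C.
Solving the two reaction functions simultaneously: (1 − (−1/3)(−1/3))x_C = 32/3 − (1/3)·9.5, so (8/9)x_C = 7.5 and x_C = 8.4375.
Then x_D = 9.5 − (1/3)·8.4375 = 6.6875.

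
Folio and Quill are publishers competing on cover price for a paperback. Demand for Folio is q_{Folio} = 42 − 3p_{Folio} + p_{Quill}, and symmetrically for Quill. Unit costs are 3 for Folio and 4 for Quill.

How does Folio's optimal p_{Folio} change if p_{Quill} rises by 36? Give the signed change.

6

Folio's profit: π = (p_{Folio} − 3)(42 − 3p_{Folio} + p_{Quill}).
∂π/∂p_{Folio} = 51 − 6p_{Folio} + p_{Quill} = 0 ⇒ p_{Folio} = 8.5 + (1/6)p_{Quill}.
The reaction-function slope is 1/6, so a 36-unit rise in p_{Quill} moves p_{Folio} by 1/6 × 36 = 6. Folio's best response rises — the actions are strategic complements.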